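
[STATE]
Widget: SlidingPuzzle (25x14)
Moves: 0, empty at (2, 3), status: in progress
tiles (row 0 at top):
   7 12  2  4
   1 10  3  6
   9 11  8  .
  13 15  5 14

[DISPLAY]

┌────┬────┬────┬────┐    
│  7 │ 12 │  2 │  4 │    
├────┼────┼────┼────┤    
│  1 │ 10 │  3 │  6 │    
├────┼────┼────┼────┤    
│  9 │ 11 │  8 │    │    
├────┼────┼────┼────┤    
│ 13 │ 15 │  5 │ 14 │    
└────┴────┴────┴────┘    
Moves: 0                 
                         
                         
                         
                         


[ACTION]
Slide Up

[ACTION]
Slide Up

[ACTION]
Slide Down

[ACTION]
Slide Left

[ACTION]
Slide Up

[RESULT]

┌────┬────┬────┬────┐    
│  7 │ 12 │  2 │  4 │    
├────┼────┼────┼────┤    
│  1 │ 10 │  3 │  6 │    
├────┼────┼────┼────┤    
│  9 │ 11 │  8 │ 14 │    
├────┼────┼────┼────┤    
│ 13 │ 15 │  5 │    │    
└────┴────┴────┴────┘    
Moves: 3                 
                         
                         
                         
                         


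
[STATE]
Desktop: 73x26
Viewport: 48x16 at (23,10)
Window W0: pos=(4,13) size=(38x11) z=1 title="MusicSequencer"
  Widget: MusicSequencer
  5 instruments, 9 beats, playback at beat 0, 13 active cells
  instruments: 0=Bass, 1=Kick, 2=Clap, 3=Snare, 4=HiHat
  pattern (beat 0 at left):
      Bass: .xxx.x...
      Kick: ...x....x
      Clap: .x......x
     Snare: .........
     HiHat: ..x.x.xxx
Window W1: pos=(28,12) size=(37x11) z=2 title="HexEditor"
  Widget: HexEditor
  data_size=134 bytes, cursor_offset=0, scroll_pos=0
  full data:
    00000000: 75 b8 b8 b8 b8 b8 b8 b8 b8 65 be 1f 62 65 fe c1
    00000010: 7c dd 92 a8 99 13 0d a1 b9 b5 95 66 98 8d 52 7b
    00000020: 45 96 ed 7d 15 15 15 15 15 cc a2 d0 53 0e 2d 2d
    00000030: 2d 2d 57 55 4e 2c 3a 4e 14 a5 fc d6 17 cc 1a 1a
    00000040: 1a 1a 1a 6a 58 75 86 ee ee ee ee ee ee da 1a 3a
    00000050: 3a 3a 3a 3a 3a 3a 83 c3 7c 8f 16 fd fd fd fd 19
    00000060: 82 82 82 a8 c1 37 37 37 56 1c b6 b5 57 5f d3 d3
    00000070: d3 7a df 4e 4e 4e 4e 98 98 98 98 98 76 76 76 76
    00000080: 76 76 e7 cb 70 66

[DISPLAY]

                                                
                                                
     ┏━━━━━━━━━━━━━━━━━━━━━━━━━━━━━━━━━━━┓      
━━━━━┃ HexEditor                         ┃      
     ┠───────────────────────────────────┨      
─────┃00000000  75 b8 b8 b8 b8 b8 b8 b8  ┃      
     ┃00000010  7c dd 92 a8 99 13 0d a1  ┃      
     ┃00000020  45 96 ed 7d 15 15 15 15  ┃      
     ┃00000030  2d 2d 57 55 4e 2c 3a 4e  ┃      
     ┃00000040  1a 1a 1a 6a 58 75 86 ee  ┃      
     ┃00000050  3a 3a 3a 3a 3a 3a 83 c3  ┃      
     ┃00000060  82 82 82 a8 c1 37 37 37  ┃      
     ┗━━━━━━━━━━━━━━━━━━━━━━━━━━━━━━━━━━━┛      
━━━━━━━━━━━━━━━━━━┛                             
                                                
                                                


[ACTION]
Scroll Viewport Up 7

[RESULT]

                                                
                                                
                                                
                                                
                                                
                                                
                                                
                                                
                                                
     ┏━━━━━━━━━━━━━━━━━━━━━━━━━━━━━━━━━━━┓      
━━━━━┃ HexEditor                         ┃      
     ┠───────────────────────────────────┨      
─────┃00000000  75 b8 b8 b8 b8 b8 b8 b8  ┃      
     ┃00000010  7c dd 92 a8 99 13 0d a1  ┃      
     ┃00000020  45 96 ed 7d 15 15 15 15  ┃      
     ┃00000030  2d 2d 57 55 4e 2c 3a 4e  ┃      


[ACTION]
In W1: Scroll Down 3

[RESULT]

                                                
                                                
                                                
                                                
                                                
                                                
                                                
                                                
                                                
     ┏━━━━━━━━━━━━━━━━━━━━━━━━━━━━━━━━━━━┓      
━━━━━┃ HexEditor                         ┃      
     ┠───────────────────────────────────┨      
─────┃00000030  2d 2d 57 55 4e 2c 3a 4e  ┃      
     ┃00000040  1a 1a 1a 6a 58 75 86 ee  ┃      
     ┃00000050  3a 3a 3a 3a 3a 3a 83 c3  ┃      
     ┃00000060  82 82 82 a8 c1 37 37 37  ┃      


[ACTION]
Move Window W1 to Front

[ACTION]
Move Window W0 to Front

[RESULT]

                                                
                                                
                                                
                                                
                                                
                                                
                                                
                                                
                                                
     ┏━━━━━━━━━━━━━━━━━━━━━━━━━━━━━━━━━━━┓      
━━━━━━━━━━━━━━━━━━┓                      ┃      
                  ┃──────────────────────┨      
──────────────────┨2d 57 55 4e 2c 3a 4e  ┃      
                  ┃1a 1a 6a 58 75 86 ee  ┃      
                  ┃3a 3a 3a 3a 3a 83 c3  ┃      
                  ┃82 82 a8 c1 37 37 37  ┃      


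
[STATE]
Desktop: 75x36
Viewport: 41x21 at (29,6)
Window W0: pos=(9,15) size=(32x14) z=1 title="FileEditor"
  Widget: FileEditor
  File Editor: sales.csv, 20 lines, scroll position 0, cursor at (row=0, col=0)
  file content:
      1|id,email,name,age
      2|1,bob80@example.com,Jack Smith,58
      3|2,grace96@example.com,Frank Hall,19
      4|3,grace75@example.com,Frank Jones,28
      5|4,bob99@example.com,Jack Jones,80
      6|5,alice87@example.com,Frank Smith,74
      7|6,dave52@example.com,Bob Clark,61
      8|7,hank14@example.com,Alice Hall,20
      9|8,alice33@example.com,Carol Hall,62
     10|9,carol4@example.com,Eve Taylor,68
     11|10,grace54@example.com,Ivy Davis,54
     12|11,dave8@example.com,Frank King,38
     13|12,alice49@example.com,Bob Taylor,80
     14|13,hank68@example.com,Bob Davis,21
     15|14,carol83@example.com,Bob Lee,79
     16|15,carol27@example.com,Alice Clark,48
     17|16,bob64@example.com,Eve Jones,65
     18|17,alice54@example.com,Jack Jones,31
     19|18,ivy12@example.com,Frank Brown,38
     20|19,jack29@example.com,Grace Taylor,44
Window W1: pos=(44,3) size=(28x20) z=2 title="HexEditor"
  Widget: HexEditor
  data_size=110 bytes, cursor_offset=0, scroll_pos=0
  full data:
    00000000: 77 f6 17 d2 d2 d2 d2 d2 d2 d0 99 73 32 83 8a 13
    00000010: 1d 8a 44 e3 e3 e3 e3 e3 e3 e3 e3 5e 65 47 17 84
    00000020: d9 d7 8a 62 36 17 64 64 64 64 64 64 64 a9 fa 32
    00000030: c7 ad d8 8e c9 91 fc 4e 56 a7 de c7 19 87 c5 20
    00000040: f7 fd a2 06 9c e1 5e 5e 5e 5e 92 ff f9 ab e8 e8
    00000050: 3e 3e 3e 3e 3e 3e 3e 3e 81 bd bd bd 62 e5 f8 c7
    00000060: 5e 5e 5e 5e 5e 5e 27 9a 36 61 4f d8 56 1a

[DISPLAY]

               ┃00000000  77 f6 17 d2 d2 
               ┃00000010  1d 8a 44 e3 e3 
               ┃00000020  d9 d7 8a 62 36 
               ┃00000030  c7 ad d8 8e c9 
               ┃00000040  f7 fd a2 06 9c 
               ┃00000050  3e 3e 3e 3e 3e 
               ┃00000060  5e 5e 5e 5e 5e 
               ┃                         
               ┃                         
━━━━━━━━━━━┓   ┃                         
           ┃   ┃                         
───────────┨   ┃                         
          ▲┃   ┃                         
,Jack Smit█┃   ┃                         
om,Frank H░┃   ┃                         
om,Frank J░┃   ┃                         
,Jack Jone░┃   ┗━━━━━━━━━━━━━━━━━━━━━━━━━
om,Frank S░┃                             
m,Bob Clar░┃                             
m,Alice Ha░┃                             
om,Carol H░┃                             


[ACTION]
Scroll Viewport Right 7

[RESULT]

          ┃00000000  77 f6 17 d2 d2 d┃   
          ┃00000010  1d 8a 44 e3 e3 e┃   
          ┃00000020  d9 d7 8a 62 36 1┃   
          ┃00000030  c7 ad d8 8e c9 9┃   
          ┃00000040  f7 fd a2 06 9c e┃   
          ┃00000050  3e 3e 3e 3e 3e 3┃   
          ┃00000060  5e 5e 5e 5e 5e 5┃   
          ┃                          ┃   
          ┃                          ┃   
━━━━━━┓   ┃                          ┃   
      ┃   ┃                          ┃   
──────┨   ┃                          ┃   
     ▲┃   ┃                          ┃   
 Smit█┃   ┃                          ┃   
ank H░┃   ┃                          ┃   
ank J░┃   ┃                          ┃   
 Jone░┃   ┗━━━━━━━━━━━━━━━━━━━━━━━━━━┛   
ank S░┃                                  
 Clar░┃                                  
ce Ha░┃                                  
rol H░┃                                  


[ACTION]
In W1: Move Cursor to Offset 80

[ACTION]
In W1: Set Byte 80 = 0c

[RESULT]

          ┃00000000  77 f6 17 d2 d2 d┃   
          ┃00000010  1d 8a 44 e3 e3 e┃   
          ┃00000020  d9 d7 8a 62 36 1┃   
          ┃00000030  c7 ad d8 8e c9 9┃   
          ┃00000040  f7 fd a2 06 9c e┃   
          ┃00000050  0C 3e 3e 3e 3e 3┃   
          ┃00000060  5e 5e 5e 5e 5e 5┃   
          ┃                          ┃   
          ┃                          ┃   
━━━━━━┓   ┃                          ┃   
      ┃   ┃                          ┃   
──────┨   ┃                          ┃   
     ▲┃   ┃                          ┃   
 Smit█┃   ┃                          ┃   
ank H░┃   ┃                          ┃   
ank J░┃   ┃                          ┃   
 Jone░┃   ┗━━━━━━━━━━━━━━━━━━━━━━━━━━┛   
ank S░┃                                  
 Clar░┃                                  
ce Ha░┃                                  
rol H░┃                                  


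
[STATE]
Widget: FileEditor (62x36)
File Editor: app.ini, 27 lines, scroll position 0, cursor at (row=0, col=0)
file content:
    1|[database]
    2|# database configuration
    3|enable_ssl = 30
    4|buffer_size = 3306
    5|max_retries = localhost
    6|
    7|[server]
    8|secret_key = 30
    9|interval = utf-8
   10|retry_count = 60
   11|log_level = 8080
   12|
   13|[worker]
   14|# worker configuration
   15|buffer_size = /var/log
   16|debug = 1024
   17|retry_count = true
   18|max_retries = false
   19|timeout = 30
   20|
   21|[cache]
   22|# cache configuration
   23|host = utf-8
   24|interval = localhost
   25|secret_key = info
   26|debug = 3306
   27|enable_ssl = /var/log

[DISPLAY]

█database]                                                   ▲
# database configuration                                     █
enable_ssl = 30                                              ░
buffer_size = 3306                                           ░
max_retries = localhost                                      ░
                                                             ░
[server]                                                     ░
secret_key = 30                                              ░
interval = utf-8                                             ░
retry_count = 60                                             ░
log_level = 8080                                             ░
                                                             ░
[worker]                                                     ░
# worker configuration                                       ░
buffer_size = /var/log                                       ░
debug = 1024                                                 ░
retry_count = true                                           ░
max_retries = false                                          ░
timeout = 30                                                 ░
                                                             ░
[cache]                                                      ░
# cache configuration                                        ░
host = utf-8                                                 ░
interval = localhost                                         ░
secret_key = info                                            ░
debug = 3306                                                 ░
enable_ssl = /var/log                                        ░
                                                             ░
                                                             ░
                                                             ░
                                                             ░
                                                             ░
                                                             ░
                                                             ░
                                                             ░
                                                             ▼


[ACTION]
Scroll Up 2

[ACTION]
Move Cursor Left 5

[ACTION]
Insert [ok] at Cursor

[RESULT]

ok█database]                                                 ▲
# database configuration                                     █
enable_ssl = 30                                              ░
buffer_size = 3306                                           ░
max_retries = localhost                                      ░
                                                             ░
[server]                                                     ░
secret_key = 30                                              ░
interval = utf-8                                             ░
retry_count = 60                                             ░
log_level = 8080                                             ░
                                                             ░
[worker]                                                     ░
# worker configuration                                       ░
buffer_size = /var/log                                       ░
debug = 1024                                                 ░
retry_count = true                                           ░
max_retries = false                                          ░
timeout = 30                                                 ░
                                                             ░
[cache]                                                      ░
# cache configuration                                        ░
host = utf-8                                                 ░
interval = localhost                                         ░
secret_key = info                                            ░
debug = 3306                                                 ░
enable_ssl = /var/log                                        ░
                                                             ░
                                                             ░
                                                             ░
                                                             ░
                                                             ░
                                                             ░
                                                             ░
                                                             ░
                                                             ▼


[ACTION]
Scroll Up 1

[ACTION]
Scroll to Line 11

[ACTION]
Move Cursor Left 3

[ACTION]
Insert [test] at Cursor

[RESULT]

test█k[database]                                             ▲
# database configuration                                     █
enable_ssl = 30                                              ░
buffer_size = 3306                                           ░
max_retries = localhost                                      ░
                                                             ░
[server]                                                     ░
secret_key = 30                                              ░
interval = utf-8                                             ░
retry_count = 60                                             ░
log_level = 8080                                             ░
                                                             ░
[worker]                                                     ░
# worker configuration                                       ░
buffer_size = /var/log                                       ░
debug = 1024                                                 ░
retry_count = true                                           ░
max_retries = false                                          ░
timeout = 30                                                 ░
                                                             ░
[cache]                                                      ░
# cache configuration                                        ░
host = utf-8                                                 ░
interval = localhost                                         ░
secret_key = info                                            ░
debug = 3306                                                 ░
enable_ssl = /var/log                                        ░
                                                             ░
                                                             ░
                                                             ░
                                                             ░
                                                             ░
                                                             ░
                                                             ░
                                                             ░
                                                             ▼


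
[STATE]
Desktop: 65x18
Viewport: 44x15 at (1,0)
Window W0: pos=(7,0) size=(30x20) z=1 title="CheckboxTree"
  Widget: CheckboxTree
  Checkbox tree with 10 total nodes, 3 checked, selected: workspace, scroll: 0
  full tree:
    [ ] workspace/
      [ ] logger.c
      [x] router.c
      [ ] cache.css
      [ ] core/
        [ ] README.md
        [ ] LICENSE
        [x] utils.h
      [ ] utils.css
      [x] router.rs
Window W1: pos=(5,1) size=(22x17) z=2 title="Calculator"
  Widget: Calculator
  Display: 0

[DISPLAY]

      ┏━━━━━━━━━━━━━━━━━━━━━━━━━━━━┓        
    ┏━━━━━━━━━━━━━━━━━━━━┓         ┃        
    ┃ Calculator         ┃─────────┨        
    ┠────────────────────┨         ┃        
    ┃                   0┃         ┃        
    ┃┌───┬───┬───┬───┐   ┃         ┃        
    ┃│ 7 │ 8 │ 9 │ ÷ │   ┃         ┃        
    ┃├───┼───┼───┼───┤   ┃         ┃        
    ┃│ 4 │ 5 │ 6 │ × │   ┃         ┃        
    ┃├───┼───┼───┼───┤   ┃         ┃        
    ┃│ 1 │ 2 │ 3 │ - │   ┃         ┃        
    ┃├───┼───┼───┼───┤   ┃         ┃        
    ┃│ 0 │ . │ = │ + │   ┃         ┃        
    ┃├───┼───┼───┼───┤   ┃         ┃        
    ┃│ C │ MC│ MR│ M+│   ┃         ┃        


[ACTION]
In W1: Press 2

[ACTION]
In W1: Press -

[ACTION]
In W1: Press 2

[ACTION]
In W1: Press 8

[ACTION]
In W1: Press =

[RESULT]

      ┏━━━━━━━━━━━━━━━━━━━━━━━━━━━━┓        
    ┏━━━━━━━━━━━━━━━━━━━━┓         ┃        
    ┃ Calculator         ┃─────────┨        
    ┠────────────────────┨         ┃        
    ┃                 -26┃         ┃        
    ┃┌───┬───┬───┬───┐   ┃         ┃        
    ┃│ 7 │ 8 │ 9 │ ÷ │   ┃         ┃        
    ┃├───┼───┼───┼───┤   ┃         ┃        
    ┃│ 4 │ 5 │ 6 │ × │   ┃         ┃        
    ┃├───┼───┼───┼───┤   ┃         ┃        
    ┃│ 1 │ 2 │ 3 │ - │   ┃         ┃        
    ┃├───┼───┼───┼───┤   ┃         ┃        
    ┃│ 0 │ . │ = │ + │   ┃         ┃        
    ┃├───┼───┼───┼───┤   ┃         ┃        
    ┃│ C │ MC│ MR│ M+│   ┃         ┃        


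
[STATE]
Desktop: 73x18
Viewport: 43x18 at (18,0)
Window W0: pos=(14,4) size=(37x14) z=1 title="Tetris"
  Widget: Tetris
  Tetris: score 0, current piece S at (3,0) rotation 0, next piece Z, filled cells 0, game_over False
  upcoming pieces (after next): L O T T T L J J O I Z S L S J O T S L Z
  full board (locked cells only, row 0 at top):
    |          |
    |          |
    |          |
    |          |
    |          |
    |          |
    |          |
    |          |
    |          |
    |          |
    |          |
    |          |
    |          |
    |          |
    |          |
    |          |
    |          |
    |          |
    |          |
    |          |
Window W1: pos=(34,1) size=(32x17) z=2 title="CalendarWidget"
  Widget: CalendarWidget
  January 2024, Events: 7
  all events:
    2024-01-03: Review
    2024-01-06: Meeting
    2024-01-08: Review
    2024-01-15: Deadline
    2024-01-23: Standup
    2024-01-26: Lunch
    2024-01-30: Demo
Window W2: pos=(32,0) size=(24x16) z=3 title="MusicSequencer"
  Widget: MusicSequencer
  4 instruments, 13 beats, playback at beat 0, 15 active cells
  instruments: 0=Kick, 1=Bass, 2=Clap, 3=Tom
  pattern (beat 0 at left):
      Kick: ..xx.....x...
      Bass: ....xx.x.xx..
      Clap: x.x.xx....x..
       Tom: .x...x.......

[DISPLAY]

              ┏━━━━━━━━━━━━━━━━━━━━━━┓     
              ┃ MusicSequencer       ┃━━━━━
              ┠──────────────────────┨     
              ┃     ▼123456789012    ┃─────
━━━━━━━━━━━━━━┃ Kick··██·····█···    ┃     
tris          ┃ Bass····██·█·██··    ┃     
──────────────┃ Clap█·█·██····█··    ┃7    
       │Next: ┃  Tom·█···█·······    ┃     
       │▓▓    ┃                      ┃     
       │ ▓▓   ┃                      ┃8    
       │      ┃                      ┃     
       │      ┃                      ┃     
       │      ┃                      ┃     
       │Score:┃                      ┃     
       │0     ┃                      ┃     
       │      ┗━━━━━━━━━━━━━━━━━━━━━━┛     
       │        ┃                          
━━━━━━━━━━━━━━━━┗━━━━━━━━━━━━━━━━━━━━━━━━━━


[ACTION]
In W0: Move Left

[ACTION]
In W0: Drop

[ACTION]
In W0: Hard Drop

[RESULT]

              ┏━━━━━━━━━━━━━━━━━━━━━━┓     
              ┃ MusicSequencer       ┃━━━━━
              ┠──────────────────────┨     
              ┃     ▼123456789012    ┃─────
━━━━━━━━━━━━━━┃ Kick··██·····█···    ┃     
tris          ┃ Bass····██·█·██··    ┃     
──────────────┃ Clap█·█·██····█··    ┃7    
       │Next: ┃  Tom·█···█·······    ┃     
       │  ▒   ┃                      ┃     
       │▒▒▒   ┃                      ┃8    
       │      ┃                      ┃     
       │      ┃                      ┃     
       │      ┃                      ┃     
       │Score:┃                      ┃     
       │0     ┃                      ┃     
░░     │      ┗━━━━━━━━━━━━━━━━━━━━━━┛     
░      │        ┃                          
━━━━━━━━━━━━━━━━┗━━━━━━━━━━━━━━━━━━━━━━━━━━


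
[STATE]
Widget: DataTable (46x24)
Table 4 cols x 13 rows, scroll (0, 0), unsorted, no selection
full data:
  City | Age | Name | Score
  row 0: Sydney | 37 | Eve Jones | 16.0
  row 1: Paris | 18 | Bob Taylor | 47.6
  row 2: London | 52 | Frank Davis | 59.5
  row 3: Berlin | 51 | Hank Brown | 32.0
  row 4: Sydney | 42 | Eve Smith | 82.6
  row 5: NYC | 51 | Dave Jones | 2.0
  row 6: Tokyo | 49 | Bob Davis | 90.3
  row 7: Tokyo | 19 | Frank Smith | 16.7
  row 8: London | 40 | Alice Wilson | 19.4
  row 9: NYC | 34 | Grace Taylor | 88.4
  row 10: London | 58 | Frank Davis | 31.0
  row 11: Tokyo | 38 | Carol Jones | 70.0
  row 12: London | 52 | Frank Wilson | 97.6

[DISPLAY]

City  │Age│Name        │Score                 
──────┼───┼────────────┼─────                 
Sydney│37 │Eve Jones   │16.0                  
Paris │18 │Bob Taylor  │47.6                  
London│52 │Frank Davis │59.5                  
Berlin│51 │Hank Brown  │32.0                  
Sydney│42 │Eve Smith   │82.6                  
NYC   │51 │Dave Jones  │2.0                   
Tokyo │49 │Bob Davis   │90.3                  
Tokyo │19 │Frank Smith │16.7                  
London│40 │Alice Wilson│19.4                  
NYC   │34 │Grace Taylor│88.4                  
London│58 │Frank Davis │31.0                  
Tokyo │38 │Carol Jones │70.0                  
London│52 │Frank Wilson│97.6                  
                                              
                                              
                                              
                                              
                                              
                                              
                                              
                                              
                                              


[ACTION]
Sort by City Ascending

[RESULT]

City ▲│Age│Name        │Score                 
──────┼───┼────────────┼─────                 
Berlin│51 │Hank Brown  │32.0                  
London│52 │Frank Davis │59.5                  
London│40 │Alice Wilson│19.4                  
London│58 │Frank Davis │31.0                  
London│52 │Frank Wilson│97.6                  
NYC   │51 │Dave Jones  │2.0                   
NYC   │34 │Grace Taylor│88.4                  
Paris │18 │Bob Taylor  │47.6                  
Sydney│37 │Eve Jones   │16.0                  
Sydney│42 │Eve Smith   │82.6                  
Tokyo │49 │Bob Davis   │90.3                  
Tokyo │19 │Frank Smith │16.7                  
Tokyo │38 │Carol Jones │70.0                  
                                              
                                              
                                              
                                              
                                              
                                              
                                              
                                              
                                              


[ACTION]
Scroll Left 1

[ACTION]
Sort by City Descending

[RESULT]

City ▼│Age│Name        │Score                 
──────┼───┼────────────┼─────                 
Tokyo │49 │Bob Davis   │90.3                  
Tokyo │19 │Frank Smith │16.7                  
Tokyo │38 │Carol Jones │70.0                  
Sydney│37 │Eve Jones   │16.0                  
Sydney│42 │Eve Smith   │82.6                  
Paris │18 │Bob Taylor  │47.6                  
NYC   │51 │Dave Jones  │2.0                   
NYC   │34 │Grace Taylor│88.4                  
London│52 │Frank Davis │59.5                  
London│40 │Alice Wilson│19.4                  
London│58 │Frank Davis │31.0                  
London│52 │Frank Wilson│97.6                  
Berlin│51 │Hank Brown  │32.0                  
                                              
                                              
                                              
                                              
                                              
                                              
                                              
                                              
                                              


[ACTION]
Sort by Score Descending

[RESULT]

City  │Age│Name        │Scor▼                 
──────┼───┼────────────┼─────                 
London│52 │Frank Wilson│97.6                  
Tokyo │49 │Bob Davis   │90.3                  
NYC   │34 │Grace Taylor│88.4                  
Sydney│42 │Eve Smith   │82.6                  
Tokyo │38 │Carol Jones │70.0                  
London│52 │Frank Davis │59.5                  
Paris │18 │Bob Taylor  │47.6                  
Berlin│51 │Hank Brown  │32.0                  
London│58 │Frank Davis │31.0                  
London│40 │Alice Wilson│19.4                  
Tokyo │19 │Frank Smith │16.7                  
Sydney│37 │Eve Jones   │16.0                  
NYC   │51 │Dave Jones  │2.0                   
                                              
                                              
                                              
                                              
                                              
                                              
                                              
                                              
                                              


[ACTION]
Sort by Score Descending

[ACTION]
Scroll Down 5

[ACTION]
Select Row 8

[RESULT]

City  │Age│Name        │Scor▼                 
──────┼───┼────────────┼─────                 
London│52 │Frank Wilson│97.6                  
Tokyo │49 │Bob Davis   │90.3                  
NYC   │34 │Grace Taylor│88.4                  
Sydney│42 │Eve Smith   │82.6                  
Tokyo │38 │Carol Jones │70.0                  
London│52 │Frank Davis │59.5                  
Paris │18 │Bob Taylor  │47.6                  
Berlin│51 │Hank Brown  │32.0                  
>ondon│58 │Frank Davis │31.0                  
London│40 │Alice Wilson│19.4                  
Tokyo │19 │Frank Smith │16.7                  
Sydney│37 │Eve Jones   │16.0                  
NYC   │51 │Dave Jones  │2.0                   
                                              
                                              
                                              
                                              
                                              
                                              
                                              
                                              
                                              


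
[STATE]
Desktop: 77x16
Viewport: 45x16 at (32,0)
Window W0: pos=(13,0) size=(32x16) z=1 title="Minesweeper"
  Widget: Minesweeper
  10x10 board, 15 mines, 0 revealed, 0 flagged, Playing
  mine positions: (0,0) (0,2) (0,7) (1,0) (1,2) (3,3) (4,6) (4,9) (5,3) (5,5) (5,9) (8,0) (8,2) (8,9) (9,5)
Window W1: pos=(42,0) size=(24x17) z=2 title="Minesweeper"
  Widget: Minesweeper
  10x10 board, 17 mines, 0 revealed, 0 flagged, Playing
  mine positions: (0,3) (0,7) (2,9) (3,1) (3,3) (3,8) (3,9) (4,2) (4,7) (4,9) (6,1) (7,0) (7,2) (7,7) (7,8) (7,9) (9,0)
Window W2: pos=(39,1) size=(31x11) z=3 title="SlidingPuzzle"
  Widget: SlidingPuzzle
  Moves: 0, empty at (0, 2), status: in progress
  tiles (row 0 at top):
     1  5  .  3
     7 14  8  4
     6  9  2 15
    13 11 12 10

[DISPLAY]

━━━━━━━━━━┏━━━━━━━━━━━━━━━━━━━━━━┓           
       ┏━━━━━━━━━━━━━━━━━━━━━━━━━━━━━┓       
───────┃ SlidingPuzzle               ┃       
       ┠─────────────────────────────┨       
       ┃┌────┬────┬────┬────┐        ┃       
       ┃│  1 │  5 │    │  3 │        ┃       
       ┃├────┼────┼────┼────┤        ┃       
       ┃│  7 │ 14 │  8 │  4 │        ┃       
       ┃├────┼────┼────┼────┤        ┃       
       ┃│  6 │  9 │  2 │ 15 │        ┃       
       ┃├────┼────┼────┼────┤        ┃       
       ┗━━━━━━━━━━━━━━━━━━━━━━━━━━━━━┛       
          ┃■■■■■■■■■■            ┃           
          ┃                      ┃           
          ┃                      ┃           
━━━━━━━━━━┃                      ┃           


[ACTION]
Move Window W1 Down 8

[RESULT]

━━━━━━━━━━┃ Minesweeper          ┃           
       ┏━━━━━━━━━━━━━━━━━━━━━━━━━━━━━┓       
───────┃ SlidingPuzzle               ┃       
       ┠─────────────────────────────┨       
       ┃┌────┬────┬────┬────┐        ┃       
       ┃│  1 │  5 │    │  3 │        ┃       
       ┃├────┼────┼────┼────┤        ┃       
       ┃│  7 │ 14 │  8 │  4 │        ┃       
       ┃├────┼────┼────┼────┤        ┃       
       ┃│  6 │  9 │  2 │ 15 │        ┃       
       ┃├────┼────┼────┼────┤        ┃       
       ┗━━━━━━━━━━━━━━━━━━━━━━━━━━━━━┛       
          ┃                      ┃           
          ┃                      ┃           
          ┃                      ┃           
━━━━━━━━━━┗━━━━━━━━━━━━━━━━━━━━━━┛           


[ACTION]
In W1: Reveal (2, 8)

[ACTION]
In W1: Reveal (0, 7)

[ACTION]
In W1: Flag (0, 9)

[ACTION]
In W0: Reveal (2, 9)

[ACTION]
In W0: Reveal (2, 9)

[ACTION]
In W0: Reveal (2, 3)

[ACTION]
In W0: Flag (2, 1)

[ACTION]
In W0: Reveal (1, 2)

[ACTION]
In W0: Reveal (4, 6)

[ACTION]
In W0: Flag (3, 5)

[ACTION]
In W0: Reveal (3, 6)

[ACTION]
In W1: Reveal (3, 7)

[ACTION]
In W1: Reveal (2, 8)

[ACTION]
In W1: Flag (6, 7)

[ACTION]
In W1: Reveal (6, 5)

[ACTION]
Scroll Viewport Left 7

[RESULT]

━━━━━━━━━━━━━━━━━┃ Minesweeper          ┃    
r             ┏━━━━━━━━━━━━━━━━━━━━━━━━━━━━━┓
──────────────┃ SlidingPuzzle               ┃
              ┠─────────────────────────────┨
              ┃┌────┬────┬────┬────┐        ┃
              ┃│  1 │  5 │    │  3 │        ┃
              ┃├────┼────┼────┼────┤        ┃
              ┃│  7 │ 14 │  8 │  4 │        ┃
              ┃├────┼────┼────┼────┤        ┃
              ┃│  6 │  9 │  2 │ 15 │        ┃
              ┃├────┼────┼────┼────┤        ┃
              ┗━━━━━━━━━━━━━━━━━━━━━━━━━━━━━┛
                 ┃                      ┃    
                 ┃                      ┃    
                 ┃                      ┃    
━━━━━━━━━━━━━━━━━┗━━━━━━━━━━━━━━━━━━━━━━┛    


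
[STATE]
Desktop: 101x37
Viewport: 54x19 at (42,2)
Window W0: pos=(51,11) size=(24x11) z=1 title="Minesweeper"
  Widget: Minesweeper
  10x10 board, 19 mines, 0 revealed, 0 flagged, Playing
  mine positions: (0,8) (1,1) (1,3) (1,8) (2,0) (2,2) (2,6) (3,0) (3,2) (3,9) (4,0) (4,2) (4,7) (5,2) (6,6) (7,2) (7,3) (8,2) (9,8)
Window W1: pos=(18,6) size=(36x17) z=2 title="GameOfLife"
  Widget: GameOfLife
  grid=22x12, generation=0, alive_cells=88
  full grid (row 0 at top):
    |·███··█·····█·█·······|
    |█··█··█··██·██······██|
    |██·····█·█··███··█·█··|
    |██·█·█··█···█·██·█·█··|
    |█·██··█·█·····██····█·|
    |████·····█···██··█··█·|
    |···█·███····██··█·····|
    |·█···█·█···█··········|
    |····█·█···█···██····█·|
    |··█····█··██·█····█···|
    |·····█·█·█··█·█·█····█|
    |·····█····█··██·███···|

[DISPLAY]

                                                      
                                                      
                                                      
                                                      
━━━━━━━━━━━┓                                          
           ┃                                          
───────────┨                                          
           ┃                                          
           ┃                                          
           ┃━━━━━━━━━━━━━━━━━━━━┓                     
           ┃inesweeper          ┃                     
           ┃────────────────────┨                     
           ┃■■■■■■■■            ┃                     
           ┃■■■■■■■■            ┃                     
           ┃■■■■■■■■            ┃                     
           ┃■■■■■■■■            ┃                     
           ┃■■■■■■■■            ┃                     
           ┃■■■■■■■■            ┃                     
           ┃■■■■■■■■            ┃                     


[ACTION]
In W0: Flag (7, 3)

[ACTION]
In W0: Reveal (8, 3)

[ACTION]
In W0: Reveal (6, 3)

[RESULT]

                                                      
                                                      
                                                      
                                                      
━━━━━━━━━━━┓                                          
           ┃                                          
───────────┨                                          
           ┃                                          
           ┃                                          
           ┃━━━━━━━━━━━━━━━━━━━━┓                     
           ┃inesweeper          ┃                     
           ┃────────────────────┨                     
           ┃■■■■■■■■            ┃                     
           ┃■■■■■■■■            ┃                     
           ┃■■■■■■■■            ┃                     
           ┃■■■■■■■■            ┃                     
           ┃■■■■■■■■            ┃                     
           ┃■■■■■■■■            ┃                     
           ┃■3■■■■■■            ┃                     


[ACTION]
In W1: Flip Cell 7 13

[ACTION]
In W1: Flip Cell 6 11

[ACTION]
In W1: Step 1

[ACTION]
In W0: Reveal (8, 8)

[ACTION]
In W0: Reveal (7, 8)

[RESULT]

                                                      
                                                      
                                                      
                                                      
━━━━━━━━━━━┓                                          
           ┃                                          
───────────┨                                          
           ┃                                          
           ┃                                          
           ┃━━━━━━━━━━━━━━━━━━━━┓                     
           ┃inesweeper          ┃                     
           ┃────────────────────┨                     
           ┃■■■■■■■■            ┃                     
           ┃■■■■■■■■            ┃                     
           ┃■■■■■■■■            ┃                     
           ┃■■■■■■■■            ┃                     
           ┃■■■■■■21            ┃                     
           ┃■■■■■21             ┃                     
           ┃■3■■■1              ┃                     
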